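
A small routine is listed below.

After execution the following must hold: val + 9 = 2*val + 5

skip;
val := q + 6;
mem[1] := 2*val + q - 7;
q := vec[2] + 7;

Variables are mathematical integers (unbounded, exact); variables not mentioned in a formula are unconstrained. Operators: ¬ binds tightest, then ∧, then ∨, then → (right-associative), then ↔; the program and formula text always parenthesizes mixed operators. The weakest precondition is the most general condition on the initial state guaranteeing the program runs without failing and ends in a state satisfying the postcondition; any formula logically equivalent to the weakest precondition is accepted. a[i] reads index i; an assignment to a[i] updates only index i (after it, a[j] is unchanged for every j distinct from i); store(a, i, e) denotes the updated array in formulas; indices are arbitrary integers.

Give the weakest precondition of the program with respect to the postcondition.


Working backward. After the program, the postcondition val + 9 = 2*val + 5 must hold; in canonical form it is val = 4.
Before q := vec[2] + 7: val = 4
Before mem[1] := 2*val + q - 7: val = 4
Before val := q + 6: q = -2
Before skip: q = -2
Answer: WP = q = -2


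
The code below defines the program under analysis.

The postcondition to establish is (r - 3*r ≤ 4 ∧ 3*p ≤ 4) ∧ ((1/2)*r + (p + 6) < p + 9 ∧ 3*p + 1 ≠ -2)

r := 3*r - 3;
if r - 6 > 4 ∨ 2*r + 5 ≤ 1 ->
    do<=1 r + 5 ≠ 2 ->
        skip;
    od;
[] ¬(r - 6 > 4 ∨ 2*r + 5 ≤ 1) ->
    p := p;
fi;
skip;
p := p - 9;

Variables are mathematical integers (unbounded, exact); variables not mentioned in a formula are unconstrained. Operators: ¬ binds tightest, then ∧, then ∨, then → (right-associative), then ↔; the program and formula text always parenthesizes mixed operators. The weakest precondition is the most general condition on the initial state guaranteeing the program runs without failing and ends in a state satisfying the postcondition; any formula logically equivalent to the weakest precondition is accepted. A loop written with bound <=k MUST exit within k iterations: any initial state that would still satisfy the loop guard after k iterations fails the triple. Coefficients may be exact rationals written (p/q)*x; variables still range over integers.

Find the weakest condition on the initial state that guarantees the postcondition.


Working backward. After the program, the postcondition (r - 3*r ≤ 4 ∧ 3*p ≤ 4) ∧ ((1/2)*r + (p + 6) < p + 9 ∧ 3*p + 1 ≠ -2) must hold; in canonical form it is 2*r ≥ -4 ∧ 3*p ≤ 4 ∧ (1/2)*r < 3 ∧ 3*p ≠ -3.
Before p := p - 9: 2*r ≥ -4 ∧ 3*p ≤ 31 ∧ (1/2)*r < 3 ∧ 3*p ≠ 24
Before skip: 2*r ≥ -4 ∧ 3*p ≤ 31 ∧ (1/2)*r < 3 ∧ 3*p ≠ 24
Then branch requires (r ≠ -3 → ((¬(r ≠ -3)) ∧ 2*r ≥ -4 ∧ 3*p ≤ 31 ∧ (1/2)*r < 3 ∧ 3*p ≠ 24)) ∧ ((¬(r ≠ -3)) → (2*r ≥ -4 ∧ 3*p ≤ 31 ∧ (1/2)*r < 3 ∧ 3*p ≠ 24)); else branch requires 2*r ≥ -4 ∧ 3*p ≤ 31 ∧ (1/2)*r < 3 ∧ 3*p ≠ 24.
Before the if: ((r > 10 ∨ 2*r ≤ -4) → ((r ≠ -3 → ((¬(r ≠ -3)) ∧ 2*r ≥ -4 ∧ 3*p ≤ 31 ∧ (1/2)*r < 3 ∧ 3*p ≠ 24)) ∧ ((¬(r ≠ -3)) → (2*r ≥ -4 ∧ 3*p ≤ 31 ∧ (1/2)*r < 3 ∧ 3*p ≠ 24)))) ∧ ((¬(r > 10 ∨ 2*r ≤ -4)) → (2*r ≥ -4 ∧ 3*p ≤ 31 ∧ (1/2)*r < 3 ∧ 3*p ≠ 24))
Before r := 3*r - 3: ((3*r > 13 ∨ 6*r ≤ 2) → ((3*r ≠ 0 → ((¬(3*r ≠ 0)) ∧ 6*r ≥ 2 ∧ 3*p ≤ 31 ∧ (3/2)*r < 9/2 ∧ 3*p ≠ 24)) ∧ ((¬(3*r ≠ 0)) → (6*r ≥ 2 ∧ 3*p ≤ 31 ∧ (3/2)*r < 9/2 ∧ 3*p ≠ 24)))) ∧ ((¬(3*r > 13 ∨ 6*r ≤ 2)) → (6*r ≥ 2 ∧ 3*p ≤ 31 ∧ (3/2)*r < 9/2 ∧ 3*p ≠ 24))
Answer: WP = ((3*r > 13 ∨ 6*r ≤ 2) → ((3*r ≠ 0 → ((¬(3*r ≠ 0)) ∧ 6*r ≥ 2 ∧ 3*p ≤ 31 ∧ (3/2)*r < 9/2 ∧ 3*p ≠ 24)) ∧ ((¬(3*r ≠ 0)) → (6*r ≥ 2 ∧ 3*p ≤ 31 ∧ (3/2)*r < 9/2 ∧ 3*p ≠ 24)))) ∧ ((¬(3*r > 13 ∨ 6*r ≤ 2)) → (6*r ≥ 2 ∧ 3*p ≤ 31 ∧ (3/2)*r < 9/2 ∧ 3*p ≠ 24))


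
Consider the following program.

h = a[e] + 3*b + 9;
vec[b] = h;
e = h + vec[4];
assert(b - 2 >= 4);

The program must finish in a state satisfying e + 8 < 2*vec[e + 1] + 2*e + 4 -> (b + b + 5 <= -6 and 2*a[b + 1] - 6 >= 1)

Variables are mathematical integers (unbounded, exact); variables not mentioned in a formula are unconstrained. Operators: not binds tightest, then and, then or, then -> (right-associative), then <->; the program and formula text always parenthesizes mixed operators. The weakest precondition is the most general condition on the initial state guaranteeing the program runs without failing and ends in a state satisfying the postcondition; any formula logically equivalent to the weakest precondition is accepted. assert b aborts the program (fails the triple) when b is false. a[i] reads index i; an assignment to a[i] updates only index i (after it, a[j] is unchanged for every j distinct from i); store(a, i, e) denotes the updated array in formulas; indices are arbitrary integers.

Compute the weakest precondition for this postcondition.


Working backward. After the program, the postcondition e + 8 < 2*vec[e + 1] + 2*e + 4 -> (b + b + 5 <= -6 and 2*a[b + 1] - 6 >= 1) must hold; in canonical form it is 2*vec[e + 1] + e > 4 -> (2*b <= -11 and 2*a[b + 1] >= 7).
Before assert b - 2 >= 4: b >= 6 and (2*vec[e + 1] + e > 4 -> (2*b <= -11 and 2*a[b + 1] >= 7))
Before e := h + vec[4]: b >= 6 and (2*vec[vec[4] + h + 1] + vec[4] + h > 4 -> (2*b <= -11 and 2*a[b + 1] >= 7))
Before vec[b] := h: b >= 6 and (2*store(vec, b, h)[store(vec, b, h)[4] + h + 1] + store(vec, b, h)[4] + h > 4 -> (2*b <= -11 and 2*a[b + 1] >= 7))
Before h := a[e] + 3*b + 9: b >= 6 and (a[e] + 2*store(vec, b, a[e] + 3*b + 9)[a[e] + store(vec, b, a[e] + 3*b + 9)[4] + 3*b + 10] + store(vec, b, a[e] + 3*b + 9)[4] + 3*b > -5 -> (2*b <= -11 and 2*a[b + 1] >= 7))
Answer: WP = b >= 6 and (a[e] + 2*store(vec, b, a[e] + 3*b + 9)[a[e] + store(vec, b, a[e] + 3*b + 9)[4] + 3*b + 10] + store(vec, b, a[e] + 3*b + 9)[4] + 3*b > -5 -> (2*b <= -11 and 2*a[b + 1] >= 7))


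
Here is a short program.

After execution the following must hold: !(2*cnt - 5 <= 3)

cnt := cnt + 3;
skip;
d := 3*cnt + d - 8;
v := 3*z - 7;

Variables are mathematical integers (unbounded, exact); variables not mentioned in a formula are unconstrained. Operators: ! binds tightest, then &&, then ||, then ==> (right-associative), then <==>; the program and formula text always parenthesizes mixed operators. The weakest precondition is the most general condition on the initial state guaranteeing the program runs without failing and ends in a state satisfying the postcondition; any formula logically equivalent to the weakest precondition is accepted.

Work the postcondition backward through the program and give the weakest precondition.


Working backward. After the program, the postcondition !(2*cnt - 5 <= 3) must hold; in canonical form it is !(2*cnt <= 8).
Before v := 3*z - 7: !(2*cnt <= 8)
Before d := 3*cnt + d - 8: !(2*cnt <= 8)
Before skip: !(2*cnt <= 8)
Before cnt := cnt + 3: !(2*cnt <= 2)
Answer: WP = !(2*cnt <= 2)


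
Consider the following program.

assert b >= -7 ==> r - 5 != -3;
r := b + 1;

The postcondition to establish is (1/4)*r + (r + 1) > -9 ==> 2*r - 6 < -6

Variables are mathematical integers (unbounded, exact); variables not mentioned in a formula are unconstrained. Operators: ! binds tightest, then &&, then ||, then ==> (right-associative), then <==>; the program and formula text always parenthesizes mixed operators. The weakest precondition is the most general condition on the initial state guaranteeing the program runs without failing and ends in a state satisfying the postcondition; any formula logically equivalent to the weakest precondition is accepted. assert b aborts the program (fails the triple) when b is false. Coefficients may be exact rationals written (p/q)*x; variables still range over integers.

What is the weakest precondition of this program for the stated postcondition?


Working backward. After the program, the postcondition (1/4)*r + (r + 1) > -9 ==> 2*r - 6 < -6 must hold; in canonical form it is (5/4)*r > -10 ==> 2*r < 0.
Before r := b + 1: (5/4)*b > -45/4 ==> 2*b < -2
Before assert b >= -7 ==> r - 5 != -3: (b >= -7 ==> r != 2) && ((5/4)*b > -45/4 ==> 2*b < -2)
Answer: WP = (b >= -7 ==> r != 2) && ((5/4)*b > -45/4 ==> 2*b < -2)


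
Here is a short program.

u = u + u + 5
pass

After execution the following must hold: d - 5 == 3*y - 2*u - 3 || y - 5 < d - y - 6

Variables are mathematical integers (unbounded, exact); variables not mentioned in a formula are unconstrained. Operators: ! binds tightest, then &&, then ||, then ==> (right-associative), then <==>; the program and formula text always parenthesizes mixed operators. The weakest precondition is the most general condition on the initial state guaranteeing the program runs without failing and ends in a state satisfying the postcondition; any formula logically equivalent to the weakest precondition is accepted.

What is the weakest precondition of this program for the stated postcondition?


Working backward. After the program, the postcondition d - 5 == 3*y - 2*u - 3 || y - 5 < d - y - 6 must hold; in canonical form it is d + 2*u == 3*y + 2 || 2*y < d - 1.
Before skip: d + 2*u == 3*y + 2 || 2*y < d - 1
Before u := u + u + 5: d + 4*u == 3*y - 8 || 2*y < d - 1
Answer: WP = d + 4*u == 3*y - 8 || 2*y < d - 1


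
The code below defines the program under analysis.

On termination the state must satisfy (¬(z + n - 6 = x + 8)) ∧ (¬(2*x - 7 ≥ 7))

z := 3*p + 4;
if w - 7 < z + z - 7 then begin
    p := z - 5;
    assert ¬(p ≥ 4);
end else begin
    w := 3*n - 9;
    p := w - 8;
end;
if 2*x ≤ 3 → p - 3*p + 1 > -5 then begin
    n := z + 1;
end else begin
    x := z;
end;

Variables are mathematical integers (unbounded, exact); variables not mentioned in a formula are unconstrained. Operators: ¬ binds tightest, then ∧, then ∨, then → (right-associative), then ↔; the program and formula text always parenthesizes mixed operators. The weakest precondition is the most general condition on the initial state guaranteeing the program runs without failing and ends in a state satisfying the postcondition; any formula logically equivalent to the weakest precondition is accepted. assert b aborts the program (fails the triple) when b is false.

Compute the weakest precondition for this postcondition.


Working backward. After the program, the postcondition (¬(z + n - 6 = x + 8)) ∧ (¬(2*x - 7 ≥ 7)) must hold; in canonical form it is (¬(n + z = x + 14)) ∧ (¬(2*x ≥ 14)).
Then branch requires (¬(2*z = x + 13)) ∧ (¬(2*x ≥ 14)); else branch requires (¬(n = 14)) ∧ (¬(2*z ≥ 14)).
Before the if: ((2*x ≤ 3 → 2*p < 6) → ((¬(2*z = x + 13)) ∧ (¬(2*x ≥ 14)))) ∧ ((¬(2*x ≤ 3 → 2*p < 6)) → ((¬(n = 14)) ∧ (¬(2*z ≥ 14))))
Then branch requires (¬(z ≥ 9)) ∧ ((2*x ≤ 3 → 2*z < 16) → ((¬(2*z = x + 13)) ∧ (¬(2*x ≥ 14)))) ∧ ((¬(2*x ≤ 3 → 2*z < 16)) → ((¬(n = 14)) ∧ (¬(2*z ≥ 14)))); else branch requires ((2*x ≤ 3 → 6*n < 40) → ((¬(2*z = x + 13)) ∧ (¬(2*x ≥ 14)))) ∧ ((¬(2*x ≤ 3 → 6*n < 40)) → ((¬(n = 14)) ∧ (¬(2*z ≥ 14)))).
Before the if: (w < 2*z → ((¬(z ≥ 9)) ∧ ((2*x ≤ 3 → 2*z < 16) → ((¬(2*z = x + 13)) ∧ (¬(2*x ≥ 14)))) ∧ ((¬(2*x ≤ 3 → 2*z < 16)) → ((¬(n = 14)) ∧ (¬(2*z ≥ 14)))))) ∧ ((¬(w < 2*z)) → (((2*x ≤ 3 → 6*n < 40) → ((¬(2*z = x + 13)) ∧ (¬(2*x ≥ 14)))) ∧ ((¬(2*x ≤ 3 → 6*n < 40)) → ((¬(n = 14)) ∧ (¬(2*z ≥ 14))))))
Before z := 3*p + 4: (w < 6*p + 8 → ((¬(3*p ≥ 5)) ∧ ((2*x ≤ 3 → 6*p < 8) → ((¬(6*p = x + 5)) ∧ (¬(2*x ≥ 14)))) ∧ ((¬(2*x ≤ 3 → 6*p < 8)) → ((¬(n = 14)) ∧ (¬(6*p ≥ 6)))))) ∧ ((¬(w < 6*p + 8)) → (((2*x ≤ 3 → 6*n < 40) → ((¬(6*p = x + 5)) ∧ (¬(2*x ≥ 14)))) ∧ ((¬(2*x ≤ 3 → 6*n < 40)) → ((¬(n = 14)) ∧ (¬(6*p ≥ 6))))))
Answer: WP = (w < 6*p + 8 → ((¬(3*p ≥ 5)) ∧ ((2*x ≤ 3 → 6*p < 8) → ((¬(6*p = x + 5)) ∧ (¬(2*x ≥ 14)))) ∧ ((¬(2*x ≤ 3 → 6*p < 8)) → ((¬(n = 14)) ∧ (¬(6*p ≥ 6)))))) ∧ ((¬(w < 6*p + 8)) → (((2*x ≤ 3 → 6*n < 40) → ((¬(6*p = x + 5)) ∧ (¬(2*x ≥ 14)))) ∧ ((¬(2*x ≤ 3 → 6*n < 40)) → ((¬(n = 14)) ∧ (¬(6*p ≥ 6))))))


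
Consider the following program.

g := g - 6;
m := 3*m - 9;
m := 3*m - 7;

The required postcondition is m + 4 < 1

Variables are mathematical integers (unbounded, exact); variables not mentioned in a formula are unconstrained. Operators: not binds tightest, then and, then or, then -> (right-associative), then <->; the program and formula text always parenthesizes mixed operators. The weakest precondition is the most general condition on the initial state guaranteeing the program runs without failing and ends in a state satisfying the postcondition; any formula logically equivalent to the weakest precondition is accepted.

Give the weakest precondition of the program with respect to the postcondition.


Working backward. After the program, the postcondition m + 4 < 1 must hold; in canonical form it is m < -3.
Before m := 3*m - 7: 3*m < 4
Before m := 3*m - 9: 9*m < 31
Before g := g - 6: 9*m < 31
Answer: WP = 9*m < 31


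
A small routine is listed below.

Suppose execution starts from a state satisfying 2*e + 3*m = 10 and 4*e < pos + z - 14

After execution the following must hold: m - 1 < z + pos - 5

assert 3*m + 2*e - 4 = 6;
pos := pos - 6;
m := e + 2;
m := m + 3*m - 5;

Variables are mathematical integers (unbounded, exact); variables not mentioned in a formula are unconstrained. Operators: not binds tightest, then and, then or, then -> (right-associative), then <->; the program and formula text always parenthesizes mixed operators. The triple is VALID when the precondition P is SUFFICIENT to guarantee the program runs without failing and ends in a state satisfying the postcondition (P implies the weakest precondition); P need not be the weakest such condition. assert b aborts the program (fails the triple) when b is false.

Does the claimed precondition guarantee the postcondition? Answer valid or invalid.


Working backward. After the program, the postcondition m - 1 < z + pos - 5 must hold; in canonical form it is m < pos + z - 4.
Before m := m + 3*m - 5: 4*m < pos + z + 1
Before m := e + 2: 4*e < pos + z - 7
Before pos := pos - 6: 4*e < pos + z - 13
Before assert 3*m + 2*e - 4 = 6: 2*e + 3*m = 10 and 4*e < pos + z - 13
The weakest precondition is 2*e + 3*m = 10 and 4*e < pos + z - 13.
Check whether 2*e + 3*m = 10 and 4*e < pos + z - 14 implies it.
Every state satisfying the precondition satisfies the weakest precondition: the implication holds.
Answer: valid


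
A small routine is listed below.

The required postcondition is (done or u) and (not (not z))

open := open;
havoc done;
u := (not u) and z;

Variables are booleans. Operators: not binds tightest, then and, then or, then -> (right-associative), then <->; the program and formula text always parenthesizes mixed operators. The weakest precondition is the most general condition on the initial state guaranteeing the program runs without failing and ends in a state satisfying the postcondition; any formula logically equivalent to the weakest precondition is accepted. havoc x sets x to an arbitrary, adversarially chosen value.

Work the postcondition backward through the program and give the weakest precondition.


Working backward. After the program, the postcondition (done or u) and (not (not z)) must hold; in canonical form it is (done or u) and z.
Before u := (not u) and z: (done or ((not u) and z)) and z
Before havoc done: z and (not u)
Before open := open: z and (not u)
Answer: WP = z and (not u)


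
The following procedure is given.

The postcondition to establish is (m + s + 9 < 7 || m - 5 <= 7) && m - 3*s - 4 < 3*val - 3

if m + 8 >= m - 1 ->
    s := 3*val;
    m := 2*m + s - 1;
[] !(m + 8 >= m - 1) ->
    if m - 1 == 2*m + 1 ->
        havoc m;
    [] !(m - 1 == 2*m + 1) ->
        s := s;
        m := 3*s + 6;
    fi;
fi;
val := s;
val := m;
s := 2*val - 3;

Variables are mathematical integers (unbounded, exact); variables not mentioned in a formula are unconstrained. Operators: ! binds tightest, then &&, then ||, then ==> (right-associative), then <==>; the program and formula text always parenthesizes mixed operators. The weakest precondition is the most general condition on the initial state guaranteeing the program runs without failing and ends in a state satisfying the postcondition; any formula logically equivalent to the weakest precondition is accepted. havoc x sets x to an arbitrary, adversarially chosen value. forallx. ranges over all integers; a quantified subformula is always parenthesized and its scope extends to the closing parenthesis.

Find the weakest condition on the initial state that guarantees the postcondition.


Working backward. After the program, the postcondition (m + s + 9 < 7 || m - 5 <= 7) && m - 3*s - 4 < 3*val - 3 must hold; in canonical form it is (m + s < -2 || m <= 12) && m < 3*s + 3*val + 1.
Before s := 2*val - 3: (m + 2*val < 1 || m <= 12) && m < 9*val - 8
Before val := m: (3*m < 1 || m <= 12) && 8*m > 8
Before val := s: (3*m < 1 || m <= 12) && 8*m > 8
Then branch requires (6*m + 9*val < 4 || 2*m + 3*val <= 13) && 16*m + 24*val > 16; else branch requires (m == -2 ==> (forall m_1. ((3*m_1 < 1 || m_1 <= 12) && 8*m_1 > 8))) && ((!(m == -2)) ==> ((9*s < -17 || 3*s <= 6) && 24*s > -40)).
Before the if: (6*m + 9*val < 4 || 2*m + 3*val <= 13) && 16*m + 24*val > 16
Answer: WP = (6*m + 9*val < 4 || 2*m + 3*val <= 13) && 16*m + 24*val > 16


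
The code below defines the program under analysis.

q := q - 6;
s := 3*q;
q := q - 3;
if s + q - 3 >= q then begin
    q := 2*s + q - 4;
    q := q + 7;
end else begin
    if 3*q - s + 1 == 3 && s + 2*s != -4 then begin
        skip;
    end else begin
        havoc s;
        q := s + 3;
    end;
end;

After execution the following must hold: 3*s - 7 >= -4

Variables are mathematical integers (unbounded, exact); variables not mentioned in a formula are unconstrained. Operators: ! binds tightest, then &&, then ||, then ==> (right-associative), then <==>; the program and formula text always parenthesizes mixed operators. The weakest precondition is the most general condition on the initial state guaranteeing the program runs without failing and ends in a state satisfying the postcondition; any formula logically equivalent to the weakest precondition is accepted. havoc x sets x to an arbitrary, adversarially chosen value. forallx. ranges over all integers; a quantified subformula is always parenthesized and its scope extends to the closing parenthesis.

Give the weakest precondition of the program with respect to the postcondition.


Working backward. After the program, the postcondition 3*s - 7 >= -4 must hold; in canonical form it is 3*s >= 3.
Then branch requires 3*s >= 3; else branch requires ((3*q == s + 2 && 3*s != -4) ==> 3*s >= 3) && ((!(3*q == s + 2 && 3*s != -4)) ==> (forall s_1. 3*s_1 >= 3)).
Before the if: (s >= 3 ==> 3*s >= 3) && ((!(s >= 3)) ==> (((3*q == s + 2 && 3*s != -4) ==> 3*s >= 3) && ((!(3*q == s + 2 && 3*s != -4)) ==> (forall s_1. 3*s_1 >= 3))))
Before q := q - 3: (s >= 3 ==> 3*s >= 3) && ((!(s >= 3)) ==> (((3*q == s + 11 && 3*s != -4) ==> 3*s >= 3) && ((!(3*q == s + 11 && 3*s != -4)) ==> (forall s_1. 3*s_1 >= 3))))
Before s := 3*q: (3*q >= 3 ==> 9*q >= 3) && ((!(3*q >= 3)) ==> (forall s_1. 3*s_1 >= 3))
Before q := q - 6: (3*q >= 21 ==> 9*q >= 57) && ((!(3*q >= 21)) ==> (forall s_1. 3*s_1 >= 3))
Answer: WP = (3*q >= 21 ==> 9*q >= 57) && ((!(3*q >= 21)) ==> (forall s_1. 3*s_1 >= 3))


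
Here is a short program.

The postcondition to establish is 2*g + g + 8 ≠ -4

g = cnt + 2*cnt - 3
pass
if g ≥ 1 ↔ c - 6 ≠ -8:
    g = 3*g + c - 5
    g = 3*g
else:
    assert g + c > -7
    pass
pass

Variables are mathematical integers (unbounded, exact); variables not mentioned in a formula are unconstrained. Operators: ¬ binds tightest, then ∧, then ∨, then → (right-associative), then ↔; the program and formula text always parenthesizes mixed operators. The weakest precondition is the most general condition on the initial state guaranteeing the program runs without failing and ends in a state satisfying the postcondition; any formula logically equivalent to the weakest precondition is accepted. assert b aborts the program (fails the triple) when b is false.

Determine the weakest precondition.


Working backward. After the program, the postcondition 2*g + g + 8 ≠ -4 must hold; in canonical form it is 3*g ≠ -12.
Before skip: 3*g ≠ -12
Then branch requires 9*c + 27*g ≠ 33; else branch requires c + g > -7 ∧ 3*g ≠ -12.
Before the if: ((g ≥ 1 ↔ c ≠ -2) → 9*c + 27*g ≠ 33) ∧ ((¬(g ≥ 1 ↔ c ≠ -2)) → (c + g > -7 ∧ 3*g ≠ -12))
Before skip: ((g ≥ 1 ↔ c ≠ -2) → 9*c + 27*g ≠ 33) ∧ ((¬(g ≥ 1 ↔ c ≠ -2)) → (c + g > -7 ∧ 3*g ≠ -12))
Before g := cnt + 2*cnt - 3: ((3*cnt ≥ 4 ↔ c ≠ -2) → 9*c + 81*cnt ≠ 114) ∧ ((¬(3*cnt ≥ 4 ↔ c ≠ -2)) → (c + 3*cnt > -4 ∧ 9*cnt ≠ -3))
Answer: WP = ((3*cnt ≥ 4 ↔ c ≠ -2) → 9*c + 81*cnt ≠ 114) ∧ ((¬(3*cnt ≥ 4 ↔ c ≠ -2)) → (c + 3*cnt > -4 ∧ 9*cnt ≠ -3))


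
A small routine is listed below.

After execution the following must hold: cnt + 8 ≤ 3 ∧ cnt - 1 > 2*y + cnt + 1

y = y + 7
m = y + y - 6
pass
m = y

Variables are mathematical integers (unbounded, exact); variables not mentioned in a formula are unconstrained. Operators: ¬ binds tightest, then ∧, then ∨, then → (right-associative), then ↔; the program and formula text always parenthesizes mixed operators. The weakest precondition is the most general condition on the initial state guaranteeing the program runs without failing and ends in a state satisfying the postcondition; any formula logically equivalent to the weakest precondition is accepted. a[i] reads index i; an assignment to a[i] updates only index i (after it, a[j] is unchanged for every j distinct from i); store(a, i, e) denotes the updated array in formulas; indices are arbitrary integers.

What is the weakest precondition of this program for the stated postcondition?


Working backward. After the program, the postcondition cnt + 8 ≤ 3 ∧ cnt - 1 > 2*y + cnt + 1 must hold; in canonical form it is cnt ≤ -5 ∧ 2*y < -2.
Before m := y: cnt ≤ -5 ∧ 2*y < -2
Before skip: cnt ≤ -5 ∧ 2*y < -2
Before m := y + y - 6: cnt ≤ -5 ∧ 2*y < -2
Before y := y + 7: cnt ≤ -5 ∧ 2*y < -16
Answer: WP = cnt ≤ -5 ∧ 2*y < -16


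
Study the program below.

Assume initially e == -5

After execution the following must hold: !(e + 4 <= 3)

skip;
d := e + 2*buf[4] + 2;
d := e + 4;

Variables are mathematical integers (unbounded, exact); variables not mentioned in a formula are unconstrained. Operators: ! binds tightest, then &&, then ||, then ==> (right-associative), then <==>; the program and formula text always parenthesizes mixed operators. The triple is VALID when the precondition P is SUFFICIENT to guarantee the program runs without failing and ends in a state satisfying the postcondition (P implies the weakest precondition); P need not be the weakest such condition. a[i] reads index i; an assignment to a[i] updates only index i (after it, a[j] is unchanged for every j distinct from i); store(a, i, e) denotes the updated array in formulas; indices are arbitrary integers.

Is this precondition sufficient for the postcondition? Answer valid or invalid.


Working backward. After the program, the postcondition !(e + 4 <= 3) must hold; in canonical form it is !(e <= -1).
Before d := e + 4: !(e <= -1)
Before d := e + 2*buf[4] + 2: !(e <= -1)
Before skip: !(e <= -1)
The weakest precondition is !(e <= -1).
Check whether e == -5 implies it.
Countermodel: at the initial state e = -5, the precondition holds but the weakest precondition fails.
Answer: invalid


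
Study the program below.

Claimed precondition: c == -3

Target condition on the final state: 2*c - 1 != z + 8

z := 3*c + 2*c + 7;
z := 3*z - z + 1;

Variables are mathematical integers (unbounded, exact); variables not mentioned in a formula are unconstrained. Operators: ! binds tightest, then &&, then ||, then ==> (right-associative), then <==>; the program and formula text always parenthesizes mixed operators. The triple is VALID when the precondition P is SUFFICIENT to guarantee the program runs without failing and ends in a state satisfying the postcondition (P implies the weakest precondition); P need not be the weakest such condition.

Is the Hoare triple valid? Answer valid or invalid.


Working backward. After the program, the postcondition 2*c - 1 != z + 8 must hold; in canonical form it is 2*c != z + 9.
Before z := 3*z - z + 1: 2*c != 2*z + 10
Before z := 3*c + 2*c + 7: 8*c != -24
The weakest precondition is 8*c != -24.
Check whether c == -3 implies it.
Countermodel: at the initial state c = -3, the precondition holds but the weakest precondition fails.
Answer: invalid


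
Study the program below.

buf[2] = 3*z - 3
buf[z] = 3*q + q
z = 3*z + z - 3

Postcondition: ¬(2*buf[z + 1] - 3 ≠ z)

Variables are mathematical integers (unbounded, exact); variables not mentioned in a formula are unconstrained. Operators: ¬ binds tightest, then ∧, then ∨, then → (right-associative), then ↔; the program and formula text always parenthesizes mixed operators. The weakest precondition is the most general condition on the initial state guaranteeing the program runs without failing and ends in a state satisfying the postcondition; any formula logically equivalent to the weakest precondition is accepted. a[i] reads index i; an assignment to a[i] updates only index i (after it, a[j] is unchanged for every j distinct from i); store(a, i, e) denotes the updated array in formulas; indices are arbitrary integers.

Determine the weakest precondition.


Working backward. After the program, the postcondition ¬(2*buf[z + 1] - 3 ≠ z) must hold; in canonical form it is ¬(2*buf[z + 1] ≠ z + 3).
Before z := 3*z + z - 3: ¬(2*buf[4*z - 2] ≠ 4*z)
Before buf[z] := 3*q + q: ¬(2*store(buf, z, 4*q)[4*z - 2] ≠ 4*z)
Before buf[2] := 3*z - 3: ¬(2*store(store(buf, 2, 3*z - 3), z, 4*q)[4*z - 2] ≠ 4*z)
Answer: WP = ¬(2*store(store(buf, 2, 3*z - 3), z, 4*q)[4*z - 2] ≠ 4*z)


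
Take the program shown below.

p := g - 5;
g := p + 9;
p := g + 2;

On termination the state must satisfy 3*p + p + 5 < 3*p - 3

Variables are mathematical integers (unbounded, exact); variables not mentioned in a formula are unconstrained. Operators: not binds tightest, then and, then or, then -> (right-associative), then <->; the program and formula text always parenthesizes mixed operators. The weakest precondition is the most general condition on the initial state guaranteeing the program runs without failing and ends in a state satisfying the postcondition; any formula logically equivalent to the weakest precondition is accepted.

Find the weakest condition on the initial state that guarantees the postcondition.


Working backward. After the program, the postcondition 3*p + p + 5 < 3*p - 3 must hold; in canonical form it is p < -8.
Before p := g + 2: g < -10
Before g := p + 9: p < -19
Before p := g - 5: g < -14
Answer: WP = g < -14


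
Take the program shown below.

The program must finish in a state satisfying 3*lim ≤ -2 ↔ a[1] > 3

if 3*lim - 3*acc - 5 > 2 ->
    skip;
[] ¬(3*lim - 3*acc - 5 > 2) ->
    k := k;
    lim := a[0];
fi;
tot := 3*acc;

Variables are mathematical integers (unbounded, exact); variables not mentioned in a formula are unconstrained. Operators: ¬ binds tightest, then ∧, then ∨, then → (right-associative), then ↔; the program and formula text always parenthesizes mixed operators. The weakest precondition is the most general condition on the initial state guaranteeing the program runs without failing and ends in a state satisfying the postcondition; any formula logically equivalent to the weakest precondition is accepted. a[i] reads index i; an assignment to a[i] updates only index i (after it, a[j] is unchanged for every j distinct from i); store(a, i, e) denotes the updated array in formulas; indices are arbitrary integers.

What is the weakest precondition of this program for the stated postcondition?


Working backward. After the program, 3*lim ≤ -2 ↔ a[1] > 3 must hold.
Before tot := 3*acc: 3*lim ≤ -2 ↔ a[1] > 3
Then branch requires 3*lim ≤ -2 ↔ a[1] > 3; else branch requires 3*a[0] ≤ -2 ↔ a[1] > 3.
Before the if: (3*lim > 3*acc + 7 → (3*lim ≤ -2 ↔ a[1] > 3)) ∧ ((¬(3*lim > 3*acc + 7)) → (3*a[0] ≤ -2 ↔ a[1] > 3))
Answer: WP = (3*lim > 3*acc + 7 → (3*lim ≤ -2 ↔ a[1] > 3)) ∧ ((¬(3*lim > 3*acc + 7)) → (3*a[0] ≤ -2 ↔ a[1] > 3))


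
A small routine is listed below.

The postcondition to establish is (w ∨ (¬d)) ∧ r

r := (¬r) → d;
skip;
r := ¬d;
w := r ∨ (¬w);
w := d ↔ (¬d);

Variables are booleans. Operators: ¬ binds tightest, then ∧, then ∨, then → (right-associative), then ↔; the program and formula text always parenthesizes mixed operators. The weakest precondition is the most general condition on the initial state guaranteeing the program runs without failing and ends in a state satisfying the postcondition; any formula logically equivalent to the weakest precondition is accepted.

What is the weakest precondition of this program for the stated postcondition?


Working backward. After the program, (w ∨ (¬d)) ∧ r must hold.
Before w := d ↔ (¬d): ((d ↔ (¬d)) ∨ (¬d)) ∧ r
Before w := r ∨ (¬w): ((d ↔ (¬d)) ∨ (¬d)) ∧ r
Before r := ¬d: ((d ↔ (¬d)) ∨ (¬d)) ∧ (¬d)
Before skip: ((d ↔ (¬d)) ∨ (¬d)) ∧ (¬d)
Before r := (¬r) → d: ((d ↔ (¬d)) ∨ (¬d)) ∧ (¬d)
Answer: WP = ((d ↔ (¬d)) ∨ (¬d)) ∧ (¬d)


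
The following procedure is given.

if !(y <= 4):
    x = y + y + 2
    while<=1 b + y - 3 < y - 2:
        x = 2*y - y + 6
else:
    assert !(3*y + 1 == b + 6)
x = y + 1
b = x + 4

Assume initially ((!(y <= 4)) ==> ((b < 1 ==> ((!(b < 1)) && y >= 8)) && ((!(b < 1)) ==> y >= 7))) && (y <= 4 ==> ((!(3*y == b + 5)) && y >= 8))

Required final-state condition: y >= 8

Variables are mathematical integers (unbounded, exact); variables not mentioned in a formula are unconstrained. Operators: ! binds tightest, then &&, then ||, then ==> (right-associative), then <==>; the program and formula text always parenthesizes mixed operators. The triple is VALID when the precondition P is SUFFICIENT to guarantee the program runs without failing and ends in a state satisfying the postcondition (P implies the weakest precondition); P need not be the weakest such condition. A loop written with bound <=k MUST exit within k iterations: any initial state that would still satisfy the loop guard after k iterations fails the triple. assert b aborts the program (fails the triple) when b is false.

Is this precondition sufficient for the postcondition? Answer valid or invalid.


Working backward. After the program, y >= 8 must hold.
Before b := x + 4: y >= 8
Before x := y + 1: y >= 8
Then branch requires (b < 1 ==> ((!(b < 1)) && y >= 8)) && ((!(b < 1)) ==> y >= 8); else branch requires (!(3*y == b + 5)) && y >= 8.
Before the if: ((!(y <= 4)) ==> ((b < 1 ==> ((!(b < 1)) && y >= 8)) && ((!(b < 1)) ==> y >= 8))) && (y <= 4 ==> ((!(3*y == b + 5)) && y >= 8))
The weakest precondition is ((!(y <= 4)) ==> ((b < 1 ==> ((!(b < 1)) && y >= 8)) && ((!(b < 1)) ==> y >= 8))) && (y <= 4 ==> ((!(3*y == b + 5)) && y >= 8)).
Check whether ((!(y <= 4)) ==> ((b < 1 ==> ((!(b < 1)) && y >= 8)) && ((!(b < 1)) ==> y >= 7))) && (y <= 4 ==> ((!(3*y == b + 5)) && y >= 8)) implies it.
Countermodel: at the initial state b = 1, y = 7, the precondition holds but the weakest precondition fails.
Answer: invalid


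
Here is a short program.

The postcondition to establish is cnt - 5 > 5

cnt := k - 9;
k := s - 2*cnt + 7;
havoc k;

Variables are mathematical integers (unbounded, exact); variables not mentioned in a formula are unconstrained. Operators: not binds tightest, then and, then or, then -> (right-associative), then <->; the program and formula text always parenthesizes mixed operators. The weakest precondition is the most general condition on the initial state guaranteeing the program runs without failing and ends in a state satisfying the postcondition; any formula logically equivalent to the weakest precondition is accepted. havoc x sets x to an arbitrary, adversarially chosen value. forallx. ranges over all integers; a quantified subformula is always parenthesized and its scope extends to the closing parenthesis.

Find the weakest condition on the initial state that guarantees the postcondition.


Working backward. After the program, the postcondition cnt - 5 > 5 must hold; in canonical form it is cnt > 10.
Before havoc k: cnt > 10
Before k := s - 2*cnt + 7: cnt > 10
Before cnt := k - 9: k > 19
Answer: WP = k > 19


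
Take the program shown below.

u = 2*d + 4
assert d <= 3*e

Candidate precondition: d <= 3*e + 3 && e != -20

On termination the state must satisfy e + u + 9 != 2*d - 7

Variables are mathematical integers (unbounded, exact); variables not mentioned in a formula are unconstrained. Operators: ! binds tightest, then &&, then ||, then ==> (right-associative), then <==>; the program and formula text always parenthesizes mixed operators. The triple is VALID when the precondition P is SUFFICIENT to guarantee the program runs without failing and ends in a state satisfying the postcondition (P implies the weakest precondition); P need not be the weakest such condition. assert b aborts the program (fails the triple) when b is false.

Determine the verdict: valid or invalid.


Working backward. After the program, the postcondition e + u + 9 != 2*d - 7 must hold; in canonical form it is e + u != 2*d - 16.
Before assert d <= 3*e: d <= 3*e && e + u != 2*d - 16
Before u := 2*d + 4: d <= 3*e && e != -20
The weakest precondition is d <= 3*e && e != -20.
Check whether d <= 3*e + 3 && e != -20 implies it.
Countermodel: at the initial state d = -2, e = -1, the precondition holds but the weakest precondition fails.
Answer: invalid


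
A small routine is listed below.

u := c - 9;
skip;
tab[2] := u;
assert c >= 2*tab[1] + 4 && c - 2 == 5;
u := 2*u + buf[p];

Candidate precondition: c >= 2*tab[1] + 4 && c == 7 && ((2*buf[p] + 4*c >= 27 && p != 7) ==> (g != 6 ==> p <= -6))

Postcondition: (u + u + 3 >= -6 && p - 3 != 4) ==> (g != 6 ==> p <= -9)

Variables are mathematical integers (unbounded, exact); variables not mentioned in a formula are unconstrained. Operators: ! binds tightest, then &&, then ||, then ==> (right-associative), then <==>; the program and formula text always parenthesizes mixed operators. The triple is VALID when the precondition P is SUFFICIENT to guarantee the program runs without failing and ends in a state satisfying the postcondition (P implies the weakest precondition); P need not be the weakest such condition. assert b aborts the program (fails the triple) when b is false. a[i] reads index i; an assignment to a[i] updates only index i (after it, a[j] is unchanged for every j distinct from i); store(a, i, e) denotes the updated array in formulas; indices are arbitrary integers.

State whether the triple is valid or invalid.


Working backward. After the program, the postcondition (u + u + 3 >= -6 && p - 3 != 4) ==> (g != 6 ==> p <= -9) must hold; in canonical form it is (2*u >= -9 && p != 7) ==> (g != 6 ==> p <= -9).
Before u := 2*u + buf[p]: (2*buf[p] + 4*u >= -9 && p != 7) ==> (g != 6 ==> p <= -9)
Before assert c >= 2*tab[1] + 4 && c - 2 == 5: c >= 2*tab[1] + 4 && c == 7 && ((2*buf[p] + 4*u >= -9 && p != 7) ==> (g != 6 ==> p <= -9))
Before tab[2] := u: c >= 2*tab[1] + 4 && c == 7 && ((2*buf[p] + 4*u >= -9 && p != 7) ==> (g != 6 ==> p <= -9))
Before skip: c >= 2*tab[1] + 4 && c == 7 && ((2*buf[p] + 4*u >= -9 && p != 7) ==> (g != 6 ==> p <= -9))
Before u := c - 9: c >= 2*tab[1] + 4 && c == 7 && ((2*buf[p] + 4*c >= 27 && p != 7) ==> (g != 6 ==> p <= -9))
The weakest precondition is c >= 2*tab[1] + 4 && c == 7 && ((2*buf[p] + 4*c >= 27 && p != 7) ==> (g != 6 ==> p <= -9)).
Check whether c >= 2*tab[1] + 4 && c == 7 && ((2*buf[p] + 4*c >= 27 && p != 7) ==> (g != 6 ==> p <= -6)) implies it.
Countermodel: at the initial state buf = {[-6] = 0, [1] = 0, elsewhere 0}, c = 7, g = 7, p = -6, tab = {[-6] = 1, [1] = 1, elsewhere 1}, the precondition holds but the weakest precondition fails.
Answer: invalid


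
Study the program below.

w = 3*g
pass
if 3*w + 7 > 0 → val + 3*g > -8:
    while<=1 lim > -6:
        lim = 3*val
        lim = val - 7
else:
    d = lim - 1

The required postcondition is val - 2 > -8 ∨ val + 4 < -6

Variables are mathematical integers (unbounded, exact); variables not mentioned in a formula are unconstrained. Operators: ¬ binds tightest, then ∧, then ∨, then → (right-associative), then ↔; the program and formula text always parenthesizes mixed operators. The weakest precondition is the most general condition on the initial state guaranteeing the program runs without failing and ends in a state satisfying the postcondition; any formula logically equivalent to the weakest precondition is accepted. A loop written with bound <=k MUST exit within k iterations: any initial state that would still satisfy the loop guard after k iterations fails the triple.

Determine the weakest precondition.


Working backward. After the program, the postcondition val - 2 > -8 ∨ val + 4 < -6 must hold; in canonical form it is val > -6 ∨ val < -10.
Then branch requires (lim > -6 → ((¬(val > 1)) ∧ (val > -6 ∨ val < -10))) ∧ ((¬(lim > -6)) → (val > -6 ∨ val < -10)); else branch requires val > -6 ∨ val < -10.
Before the if: ((3*w > -7 → 3*g + val > -8) → ((lim > -6 → ((¬(val > 1)) ∧ (val > -6 ∨ val < -10))) ∧ ((¬(lim > -6)) → (val > -6 ∨ val < -10)))) ∧ ((¬(3*w > -7 → 3*g + val > -8)) → (val > -6 ∨ val < -10))
Before skip: ((3*w > -7 → 3*g + val > -8) → ((lim > -6 → ((¬(val > 1)) ∧ (val > -6 ∨ val < -10))) ∧ ((¬(lim > -6)) → (val > -6 ∨ val < -10)))) ∧ ((¬(3*w > -7 → 3*g + val > -8)) → (val > -6 ∨ val < -10))
Before w := 3*g: ((9*g > -7 → 3*g + val > -8) → ((lim > -6 → ((¬(val > 1)) ∧ (val > -6 ∨ val < -10))) ∧ ((¬(lim > -6)) → (val > -6 ∨ val < -10)))) ∧ ((¬(9*g > -7 → 3*g + val > -8)) → (val > -6 ∨ val < -10))
Answer: WP = ((9*g > -7 → 3*g + val > -8) → ((lim > -6 → ((¬(val > 1)) ∧ (val > -6 ∨ val < -10))) ∧ ((¬(lim > -6)) → (val > -6 ∨ val < -10)))) ∧ ((¬(9*g > -7 → 3*g + val > -8)) → (val > -6 ∨ val < -10))


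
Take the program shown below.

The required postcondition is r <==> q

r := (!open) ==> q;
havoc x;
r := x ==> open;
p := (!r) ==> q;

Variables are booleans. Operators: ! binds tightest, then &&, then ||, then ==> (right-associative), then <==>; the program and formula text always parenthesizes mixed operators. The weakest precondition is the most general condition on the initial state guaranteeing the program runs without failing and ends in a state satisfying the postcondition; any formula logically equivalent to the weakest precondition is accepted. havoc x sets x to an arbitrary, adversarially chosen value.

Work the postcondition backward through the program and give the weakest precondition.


Working backward. After the program, r <==> q must hold.
Before p := (!r) ==> q: r <==> q
Before r := x ==> open: (x ==> open) <==> q
Before havoc x: (open <==> q) && q
Before r := (!open) ==> q: (open <==> q) && q
Answer: WP = (open <==> q) && q


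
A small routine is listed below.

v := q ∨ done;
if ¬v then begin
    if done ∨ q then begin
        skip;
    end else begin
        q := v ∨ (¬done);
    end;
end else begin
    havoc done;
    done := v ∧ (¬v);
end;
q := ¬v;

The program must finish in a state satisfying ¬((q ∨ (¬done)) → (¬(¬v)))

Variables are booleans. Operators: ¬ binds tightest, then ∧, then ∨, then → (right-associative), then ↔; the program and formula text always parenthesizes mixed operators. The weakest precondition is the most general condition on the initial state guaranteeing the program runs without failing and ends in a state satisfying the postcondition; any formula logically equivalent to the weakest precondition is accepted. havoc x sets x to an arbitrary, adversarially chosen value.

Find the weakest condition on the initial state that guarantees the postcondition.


Working backward. After the program, the postcondition ¬((q ∨ (¬done)) → (¬(¬v))) must hold; in canonical form it is ¬((q ∨ (¬done)) → v).
Before q := ¬v: ¬(((¬v) ∨ (¬done)) → v)
Then branch requires ((done ∨ q) → (¬(((¬v) ∨ (¬done)) → v))) ∧ ((¬(done ∨ q)) → (¬(((¬v) ∨ (¬done)) → v))); else branch requires ¬v.
Before the if: ((¬v) → (((done ∨ q) → (¬(((¬v) ∨ (¬done)) → v))) ∧ ((¬(done ∨ q)) → (¬(((¬v) ∨ (¬done)) → v))))) ∧ (v → (¬v))
Before v := q ∨ done: ((¬(q ∨ done)) → (((done ∨ q) → (¬(((¬(q ∨ done)) ∨ (¬done)) → (q ∨ done)))) ∧ ((¬(done ∨ q)) → (¬(((¬(q ∨ done)) ∨ (¬done)) → (q ∨ done)))))) ∧ ((q ∨ done) → (¬(q ∨ done)))
Answer: WP = ((¬(q ∨ done)) → (((done ∨ q) → (¬(((¬(q ∨ done)) ∨ (¬done)) → (q ∨ done)))) ∧ ((¬(done ∨ q)) → (¬(((¬(q ∨ done)) ∨ (¬done)) → (q ∨ done)))))) ∧ ((q ∨ done) → (¬(q ∨ done)))
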